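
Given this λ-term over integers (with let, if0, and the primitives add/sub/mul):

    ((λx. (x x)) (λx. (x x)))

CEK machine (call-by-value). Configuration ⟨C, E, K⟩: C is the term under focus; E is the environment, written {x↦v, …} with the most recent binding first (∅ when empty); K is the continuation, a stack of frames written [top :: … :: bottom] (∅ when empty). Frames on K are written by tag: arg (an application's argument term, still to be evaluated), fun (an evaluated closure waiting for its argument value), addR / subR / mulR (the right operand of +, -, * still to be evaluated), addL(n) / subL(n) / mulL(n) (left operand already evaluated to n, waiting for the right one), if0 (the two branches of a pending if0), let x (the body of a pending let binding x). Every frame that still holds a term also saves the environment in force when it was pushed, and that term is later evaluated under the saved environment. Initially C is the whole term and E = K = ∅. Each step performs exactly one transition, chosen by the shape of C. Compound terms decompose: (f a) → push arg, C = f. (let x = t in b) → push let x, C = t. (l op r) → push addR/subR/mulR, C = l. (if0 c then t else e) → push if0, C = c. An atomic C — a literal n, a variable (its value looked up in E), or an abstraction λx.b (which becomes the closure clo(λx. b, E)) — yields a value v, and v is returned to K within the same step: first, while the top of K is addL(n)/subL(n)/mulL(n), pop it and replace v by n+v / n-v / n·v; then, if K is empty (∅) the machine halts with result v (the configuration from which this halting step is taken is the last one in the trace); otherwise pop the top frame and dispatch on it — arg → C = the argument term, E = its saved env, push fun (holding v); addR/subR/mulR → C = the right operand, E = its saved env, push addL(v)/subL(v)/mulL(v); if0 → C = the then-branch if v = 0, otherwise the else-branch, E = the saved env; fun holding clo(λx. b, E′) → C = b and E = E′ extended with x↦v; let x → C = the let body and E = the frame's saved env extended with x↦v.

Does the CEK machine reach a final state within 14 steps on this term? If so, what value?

step 0: [C=((λx. (x x)) (λx. (x x))) | E=∅ | K=∅]
step 1: [C=(λx. (x x)) | E=∅ | K=[arg]]
step 2: [C=(λx. (x x)) | E=∅ | K=[fun]]
step 3: [C=(x x) | E={x↦clo(λx. (x x), ∅)} | K=∅]
step 4: [C=x | E={x↦clo(λx. (x x), ∅)} | K=[arg]]
step 5: [C=x | E={x↦clo(λx. (x x), ∅)} | K=[fun]]
… configuration repeats with period 3 (steps 3–5 recur indefinitely) …

Answer: DIVERGES (no final state within 14 steps)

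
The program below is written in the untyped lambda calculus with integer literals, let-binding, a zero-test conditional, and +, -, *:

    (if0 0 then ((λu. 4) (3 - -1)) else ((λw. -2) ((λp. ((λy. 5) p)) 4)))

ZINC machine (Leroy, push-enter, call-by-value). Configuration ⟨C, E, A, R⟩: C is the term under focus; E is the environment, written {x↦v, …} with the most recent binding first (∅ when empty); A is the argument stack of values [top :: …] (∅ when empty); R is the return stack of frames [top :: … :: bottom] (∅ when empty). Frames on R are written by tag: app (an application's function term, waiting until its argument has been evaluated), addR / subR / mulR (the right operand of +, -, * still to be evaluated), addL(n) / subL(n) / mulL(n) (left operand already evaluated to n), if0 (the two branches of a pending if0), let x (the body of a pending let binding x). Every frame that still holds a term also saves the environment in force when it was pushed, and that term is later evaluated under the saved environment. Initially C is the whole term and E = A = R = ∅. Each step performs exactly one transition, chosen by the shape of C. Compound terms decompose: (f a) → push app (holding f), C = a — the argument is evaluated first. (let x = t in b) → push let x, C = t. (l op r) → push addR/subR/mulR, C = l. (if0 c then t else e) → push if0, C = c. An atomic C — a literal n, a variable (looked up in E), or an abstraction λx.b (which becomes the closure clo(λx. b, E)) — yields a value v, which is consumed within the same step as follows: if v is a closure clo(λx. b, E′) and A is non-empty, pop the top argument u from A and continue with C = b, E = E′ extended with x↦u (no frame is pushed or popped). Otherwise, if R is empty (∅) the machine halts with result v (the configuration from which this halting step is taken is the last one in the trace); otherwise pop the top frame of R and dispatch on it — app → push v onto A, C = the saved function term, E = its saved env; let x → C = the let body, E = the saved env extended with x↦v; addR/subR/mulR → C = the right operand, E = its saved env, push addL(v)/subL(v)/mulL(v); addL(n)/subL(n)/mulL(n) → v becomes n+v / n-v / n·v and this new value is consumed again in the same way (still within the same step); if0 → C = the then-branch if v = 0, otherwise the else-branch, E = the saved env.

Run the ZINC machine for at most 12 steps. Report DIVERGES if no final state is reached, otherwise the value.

Answer: 4

Machine steps:
step 0: <C=(if0 0 then ((λu. 4) (3 - -1)) else ((λw. -2) ((λp. ((λy. 5) p)) 4))), E=∅, A=∅, R=∅>
step 1: <C=0, E=∅, A=∅, R=[if0]>
step 2: <C=((λu. 4) (3 - -1)), E=∅, A=∅, R=∅>
step 3: <C=(3 - -1), E=∅, A=∅, R=[app]>
step 4: <C=3, E=∅, A=∅, R=[subR :: app]>
step 5: <C=-1, E=∅, A=∅, R=[subL(3) :: app]>
step 6: <C=(λu. 4), E=∅, A=[4], R=∅>
step 7: <C=4, E={u↦4}, A=∅, R=∅>
→ final value 4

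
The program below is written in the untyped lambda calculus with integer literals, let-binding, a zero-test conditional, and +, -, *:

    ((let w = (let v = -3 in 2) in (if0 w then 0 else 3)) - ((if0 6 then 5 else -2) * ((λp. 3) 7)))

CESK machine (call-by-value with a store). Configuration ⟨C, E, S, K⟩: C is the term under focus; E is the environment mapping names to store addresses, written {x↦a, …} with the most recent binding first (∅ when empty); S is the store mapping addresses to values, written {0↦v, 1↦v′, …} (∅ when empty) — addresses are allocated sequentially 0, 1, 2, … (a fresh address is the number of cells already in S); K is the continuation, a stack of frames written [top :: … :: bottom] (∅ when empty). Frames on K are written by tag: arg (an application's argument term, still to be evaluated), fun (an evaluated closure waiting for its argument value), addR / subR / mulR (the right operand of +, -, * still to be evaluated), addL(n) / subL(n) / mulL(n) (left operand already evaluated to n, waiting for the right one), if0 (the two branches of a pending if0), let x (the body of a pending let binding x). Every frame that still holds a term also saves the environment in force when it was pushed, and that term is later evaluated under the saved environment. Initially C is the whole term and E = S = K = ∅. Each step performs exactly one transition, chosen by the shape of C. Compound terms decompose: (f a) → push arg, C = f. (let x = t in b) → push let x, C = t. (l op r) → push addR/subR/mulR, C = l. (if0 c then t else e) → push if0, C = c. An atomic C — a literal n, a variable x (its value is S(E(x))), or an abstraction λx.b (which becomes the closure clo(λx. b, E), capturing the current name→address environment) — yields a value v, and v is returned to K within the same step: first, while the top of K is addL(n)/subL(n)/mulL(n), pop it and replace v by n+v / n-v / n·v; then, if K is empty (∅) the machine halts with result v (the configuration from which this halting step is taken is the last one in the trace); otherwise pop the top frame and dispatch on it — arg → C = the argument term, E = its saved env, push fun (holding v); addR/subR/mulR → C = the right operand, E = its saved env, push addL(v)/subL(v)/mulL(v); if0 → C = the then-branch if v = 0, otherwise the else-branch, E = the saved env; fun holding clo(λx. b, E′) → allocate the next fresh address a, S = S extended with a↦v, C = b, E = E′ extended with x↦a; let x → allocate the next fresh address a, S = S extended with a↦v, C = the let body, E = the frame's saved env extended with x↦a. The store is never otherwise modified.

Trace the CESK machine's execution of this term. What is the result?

Answer: 9

Derivation:
[0] <C=((let w = (let v = -3 in 2) in (if0 w then 0 else 3)) - ((if0 6 then 5 else -2) * ((λp. 3) 7))), E=∅, S=∅, K=∅>
[1] <C=(let w = (let v = -3 in 2) in (if0 w then 0 else 3)), E=∅, S=∅, K=[subR]>
[2] <C=(let v = -3 in 2), E=∅, S=∅, K=[let w :: subR]>
[3] <C=-3, E=∅, S=∅, K=[let v :: let w :: subR]>
[4] <C=2, E={v↦0}, S={0↦-3}, K=[let w :: subR]>
[5] <C=(if0 w then 0 else 3), E={w↦1}, S={0↦-3, 1↦2}, K=[subR]>
[6] <C=w, E={w↦1}, S={0↦-3, 1↦2}, K=[if0 :: subR]>
[7] <C=3, E={w↦1}, S={0↦-3, 1↦2}, K=[subR]>
[8] <C=((if0 6 then 5 else -2) * ((λp. 3) 7)), E=∅, S={0↦-3, 1↦2}, K=[subL(3)]>
[9] <C=(if0 6 then 5 else -2), E=∅, S={0↦-3, 1↦2}, K=[mulR :: subL(3)]>
[10] <C=6, E=∅, S={0↦-3, 1↦2}, K=[if0 :: mulR :: subL(3)]>
[11] <C=-2, E=∅, S={0↦-3, 1↦2}, K=[mulR :: subL(3)]>
[12] <C=((λp. 3) 7), E=∅, S={0↦-3, 1↦2}, K=[mulL(-2) :: subL(3)]>
[13] <C=(λp. 3), E=∅, S={0↦-3, 1↦2}, K=[arg :: mulL(-2) :: subL(3)]>
[14] <C=7, E=∅, S={0↦-3, 1↦2}, K=[fun :: mulL(-2) :: subL(3)]>
[15] <C=3, E={p↦2}, S={0↦-3, 1↦2, 2↦7}, K=[mulL(-2) :: subL(3)]>
→ final value 9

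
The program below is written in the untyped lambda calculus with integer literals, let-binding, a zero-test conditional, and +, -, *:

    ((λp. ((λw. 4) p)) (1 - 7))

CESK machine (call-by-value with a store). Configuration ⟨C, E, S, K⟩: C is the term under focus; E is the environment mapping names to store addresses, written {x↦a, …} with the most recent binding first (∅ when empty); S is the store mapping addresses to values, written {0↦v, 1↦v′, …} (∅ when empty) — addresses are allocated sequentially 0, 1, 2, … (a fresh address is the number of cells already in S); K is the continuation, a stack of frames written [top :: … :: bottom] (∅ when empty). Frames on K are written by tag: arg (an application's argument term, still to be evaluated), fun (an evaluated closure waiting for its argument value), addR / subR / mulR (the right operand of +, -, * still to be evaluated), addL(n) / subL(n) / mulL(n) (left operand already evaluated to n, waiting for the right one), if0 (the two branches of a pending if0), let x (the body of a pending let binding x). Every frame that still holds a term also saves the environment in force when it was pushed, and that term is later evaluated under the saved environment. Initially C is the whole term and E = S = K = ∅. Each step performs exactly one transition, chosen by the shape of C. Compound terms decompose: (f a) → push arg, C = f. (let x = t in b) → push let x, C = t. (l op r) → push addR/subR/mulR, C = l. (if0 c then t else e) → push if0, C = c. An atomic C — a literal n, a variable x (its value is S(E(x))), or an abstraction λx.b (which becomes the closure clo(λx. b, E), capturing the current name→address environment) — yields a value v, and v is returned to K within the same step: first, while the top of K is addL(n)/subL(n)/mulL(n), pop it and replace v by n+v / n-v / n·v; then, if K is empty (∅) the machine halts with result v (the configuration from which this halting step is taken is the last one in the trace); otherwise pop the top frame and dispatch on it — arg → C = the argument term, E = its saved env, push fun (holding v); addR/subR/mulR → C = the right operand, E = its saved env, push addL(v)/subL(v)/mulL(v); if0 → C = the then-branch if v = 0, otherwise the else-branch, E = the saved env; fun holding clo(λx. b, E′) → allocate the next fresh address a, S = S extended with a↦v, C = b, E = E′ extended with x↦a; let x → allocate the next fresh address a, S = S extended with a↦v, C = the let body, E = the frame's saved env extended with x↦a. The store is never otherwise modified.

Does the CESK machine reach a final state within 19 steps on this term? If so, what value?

step 0: <C=((λp. ((λw. 4) p)) (1 - 7)), E=∅, S=∅, K=∅>
step 1: <C=(λp. ((λw. 4) p)), E=∅, S=∅, K=[arg]>
step 2: <C=(1 - 7), E=∅, S=∅, K=[fun]>
step 3: <C=1, E=∅, S=∅, K=[subR :: fun]>
step 4: <C=7, E=∅, S=∅, K=[subL(1) :: fun]>
step 5: <C=((λw. 4) p), E={p↦0}, S={0↦-6}, K=∅>
step 6: <C=(λw. 4), E={p↦0}, S={0↦-6}, K=[arg]>
step 7: <C=p, E={p↦0}, S={0↦-6}, K=[fun]>
step 8: <C=4, E={w↦1, p↦0}, S={0↦-6, 1↦-6}, K=∅>
→ final value 4

Answer: 4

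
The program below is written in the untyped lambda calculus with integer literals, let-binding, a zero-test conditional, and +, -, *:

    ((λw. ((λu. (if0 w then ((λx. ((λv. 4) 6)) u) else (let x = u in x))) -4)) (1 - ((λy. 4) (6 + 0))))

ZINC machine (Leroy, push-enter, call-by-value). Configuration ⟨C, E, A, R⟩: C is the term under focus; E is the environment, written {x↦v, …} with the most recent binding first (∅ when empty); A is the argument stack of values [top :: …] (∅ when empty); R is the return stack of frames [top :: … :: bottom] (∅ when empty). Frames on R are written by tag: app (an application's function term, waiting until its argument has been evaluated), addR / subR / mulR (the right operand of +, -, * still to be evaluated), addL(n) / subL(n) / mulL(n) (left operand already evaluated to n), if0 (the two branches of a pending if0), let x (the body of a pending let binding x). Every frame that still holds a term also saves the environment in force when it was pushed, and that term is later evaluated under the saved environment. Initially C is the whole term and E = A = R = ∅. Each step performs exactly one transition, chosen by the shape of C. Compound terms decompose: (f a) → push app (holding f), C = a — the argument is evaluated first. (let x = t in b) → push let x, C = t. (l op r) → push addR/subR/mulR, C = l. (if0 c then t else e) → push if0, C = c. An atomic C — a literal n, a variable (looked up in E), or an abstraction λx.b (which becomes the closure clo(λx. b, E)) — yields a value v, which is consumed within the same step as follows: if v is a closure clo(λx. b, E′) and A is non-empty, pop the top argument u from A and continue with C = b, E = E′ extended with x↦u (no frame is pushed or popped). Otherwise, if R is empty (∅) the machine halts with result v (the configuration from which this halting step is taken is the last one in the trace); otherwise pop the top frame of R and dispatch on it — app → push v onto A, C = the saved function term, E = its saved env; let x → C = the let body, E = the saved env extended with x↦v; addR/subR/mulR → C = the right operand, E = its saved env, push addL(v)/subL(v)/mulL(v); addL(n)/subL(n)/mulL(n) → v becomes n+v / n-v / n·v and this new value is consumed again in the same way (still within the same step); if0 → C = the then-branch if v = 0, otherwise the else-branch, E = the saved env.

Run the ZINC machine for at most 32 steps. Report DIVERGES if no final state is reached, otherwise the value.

Answer: -4

Execution trace:
t=0: ⟨C=((λw. ((λu. (if0 w then ((λx. ((λv. 4) 6)) u) else (let x = u in x))) -4)) (1 - ((λy. 4) (6 + 0)))); E=∅; A=∅; R=∅⟩
t=1: ⟨C=(1 - ((λy. 4) (6 + 0))); E=∅; A=∅; R=[app]⟩
t=2: ⟨C=1; E=∅; A=∅; R=[subR :: app]⟩
t=3: ⟨C=((λy. 4) (6 + 0)); E=∅; A=∅; R=[subL(1) :: app]⟩
t=4: ⟨C=(6 + 0); E=∅; A=∅; R=[app :: subL(1) :: app]⟩
t=5: ⟨C=6; E=∅; A=∅; R=[addR :: app :: subL(1) :: app]⟩
t=6: ⟨C=0; E=∅; A=∅; R=[addL(6) :: app :: subL(1) :: app]⟩
t=7: ⟨C=(λy. 4); E=∅; A=[6]; R=[subL(1) :: app]⟩
t=8: ⟨C=4; E={y↦6}; A=∅; R=[subL(1) :: app]⟩
t=9: ⟨C=(λw. ((λu. (if0 w then ((λx. ((λv. 4) 6)) u) else (let x = u in x))) -4)); E=∅; A=[-3]; R=∅⟩
t=10: ⟨C=((λu. (if0 w then ((λx. ((λv. 4) 6)) u) else (let x = u in x))) -4); E={w↦-3}; A=∅; R=∅⟩
t=11: ⟨C=-4; E={w↦-3}; A=∅; R=[app]⟩
t=12: ⟨C=(λu. (if0 w then ((λx. ((λv. 4) 6)) u) else (let x = u in x))); E={w↦-3}; A=[-4]; R=∅⟩
t=13: ⟨C=(if0 w then ((λx. ((λv. 4) 6)) u) else (let x = u in x)); E={u↦-4, w↦-3}; A=∅; R=∅⟩
t=14: ⟨C=w; E={u↦-4, w↦-3}; A=∅; R=[if0]⟩
t=15: ⟨C=(let x = u in x); E={u↦-4, w↦-3}; A=∅; R=∅⟩
t=16: ⟨C=u; E={u↦-4, w↦-3}; A=∅; R=[let x]⟩
t=17: ⟨C=x; E={x↦-4, u↦-4, w↦-3}; A=∅; R=∅⟩
→ final value -4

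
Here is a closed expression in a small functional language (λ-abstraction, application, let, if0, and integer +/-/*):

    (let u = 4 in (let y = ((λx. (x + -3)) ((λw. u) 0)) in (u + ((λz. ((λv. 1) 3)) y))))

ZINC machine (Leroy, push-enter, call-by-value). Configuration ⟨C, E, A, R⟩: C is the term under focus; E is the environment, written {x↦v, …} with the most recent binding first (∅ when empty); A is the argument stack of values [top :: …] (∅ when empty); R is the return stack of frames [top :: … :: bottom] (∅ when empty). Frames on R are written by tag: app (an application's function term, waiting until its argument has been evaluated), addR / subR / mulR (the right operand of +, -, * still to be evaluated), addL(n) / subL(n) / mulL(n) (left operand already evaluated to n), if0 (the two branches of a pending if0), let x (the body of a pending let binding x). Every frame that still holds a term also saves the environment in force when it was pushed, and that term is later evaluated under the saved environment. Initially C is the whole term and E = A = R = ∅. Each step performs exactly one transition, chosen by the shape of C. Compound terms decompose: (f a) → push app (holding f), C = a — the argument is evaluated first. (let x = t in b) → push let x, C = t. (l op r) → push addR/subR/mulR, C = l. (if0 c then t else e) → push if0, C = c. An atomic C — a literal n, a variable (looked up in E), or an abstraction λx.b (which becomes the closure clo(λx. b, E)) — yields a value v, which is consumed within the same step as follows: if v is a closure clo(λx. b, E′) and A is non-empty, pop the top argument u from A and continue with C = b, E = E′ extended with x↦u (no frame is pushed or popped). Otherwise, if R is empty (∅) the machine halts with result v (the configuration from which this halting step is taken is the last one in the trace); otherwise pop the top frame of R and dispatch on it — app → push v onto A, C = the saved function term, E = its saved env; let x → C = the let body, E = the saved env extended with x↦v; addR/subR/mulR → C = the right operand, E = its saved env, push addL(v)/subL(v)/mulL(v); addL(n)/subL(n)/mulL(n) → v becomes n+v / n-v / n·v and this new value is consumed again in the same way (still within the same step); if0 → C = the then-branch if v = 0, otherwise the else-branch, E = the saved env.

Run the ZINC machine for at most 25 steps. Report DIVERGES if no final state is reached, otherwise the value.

step 0: <C=(let u = 4 in (let y = ((λx. (x + -3)) ((λw. u) 0)) in (u + ((λz. ((λv. 1) 3)) y)))), E=∅, A=∅, R=∅>
step 1: <C=4, E=∅, A=∅, R=[let u]>
step 2: <C=(let y = ((λx. (x + -3)) ((λw. u) 0)) in (u + ((λz. ((λv. 1) 3)) y))), E={u↦4}, A=∅, R=∅>
step 3: <C=((λx. (x + -3)) ((λw. u) 0)), E={u↦4}, A=∅, R=[let y]>
step 4: <C=((λw. u) 0), E={u↦4}, A=∅, R=[app :: let y]>
step 5: <C=0, E={u↦4}, A=∅, R=[app :: app :: let y]>
step 6: <C=(λw. u), E={u↦4}, A=[0], R=[app :: let y]>
step 7: <C=u, E={w↦0, u↦4}, A=∅, R=[app :: let y]>
step 8: <C=(λx. (x + -3)), E={u↦4}, A=[4], R=[let y]>
step 9: <C=(x + -3), E={x↦4, u↦4}, A=∅, R=[let y]>
step 10: <C=x, E={x↦4, u↦4}, A=∅, R=[addR :: let y]>
step 11: <C=-3, E={x↦4, u↦4}, A=∅, R=[addL(4) :: let y]>
step 12: <C=(u + ((λz. ((λv. 1) 3)) y)), E={y↦1, u↦4}, A=∅, R=∅>
step 13: <C=u, E={y↦1, u↦4}, A=∅, R=[addR]>
step 14: <C=((λz. ((λv. 1) 3)) y), E={y↦1, u↦4}, A=∅, R=[addL(4)]>
step 15: <C=y, E={y↦1, u↦4}, A=∅, R=[app :: addL(4)]>
step 16: <C=(λz. ((λv. 1) 3)), E={y↦1, u↦4}, A=[1], R=[addL(4)]>
step 17: <C=((λv. 1) 3), E={z↦1, y↦1, u↦4}, A=∅, R=[addL(4)]>
step 18: <C=3, E={z↦1, y↦1, u↦4}, A=∅, R=[app :: addL(4)]>
step 19: <C=(λv. 1), E={z↦1, y↦1, u↦4}, A=[3], R=[addL(4)]>
step 20: <C=1, E={v↦3, z↦1, y↦1, u↦4}, A=∅, R=[addL(4)]>
→ final value 5

Answer: 5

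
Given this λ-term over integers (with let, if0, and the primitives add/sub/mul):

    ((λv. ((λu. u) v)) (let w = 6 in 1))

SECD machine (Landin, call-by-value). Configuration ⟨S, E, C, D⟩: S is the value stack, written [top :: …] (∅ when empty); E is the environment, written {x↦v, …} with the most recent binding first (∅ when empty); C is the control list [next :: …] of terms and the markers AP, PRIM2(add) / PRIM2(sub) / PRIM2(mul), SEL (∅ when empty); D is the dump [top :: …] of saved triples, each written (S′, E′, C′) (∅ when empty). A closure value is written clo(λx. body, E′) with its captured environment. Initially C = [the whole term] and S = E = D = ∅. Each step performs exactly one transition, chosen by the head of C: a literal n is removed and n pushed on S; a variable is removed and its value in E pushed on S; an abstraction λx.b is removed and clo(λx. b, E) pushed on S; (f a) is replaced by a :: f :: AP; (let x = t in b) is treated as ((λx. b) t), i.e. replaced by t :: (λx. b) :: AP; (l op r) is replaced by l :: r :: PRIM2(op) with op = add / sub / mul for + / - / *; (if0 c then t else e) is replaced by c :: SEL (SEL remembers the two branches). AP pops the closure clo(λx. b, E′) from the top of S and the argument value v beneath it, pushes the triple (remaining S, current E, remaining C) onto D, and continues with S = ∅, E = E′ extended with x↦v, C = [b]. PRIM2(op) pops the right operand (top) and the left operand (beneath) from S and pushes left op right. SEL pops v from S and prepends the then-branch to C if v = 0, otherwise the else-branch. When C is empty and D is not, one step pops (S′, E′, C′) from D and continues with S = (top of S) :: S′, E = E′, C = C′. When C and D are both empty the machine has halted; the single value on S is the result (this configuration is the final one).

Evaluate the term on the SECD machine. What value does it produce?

[0] [S=∅ | E=∅ | C=[((λv. ((λu. u) v)) (let w = 6 in 1))] | D=∅]
[1] [S=∅ | E=∅ | C=[(let w = 6 in 1) :: (λv. ((λu. u) v)) :: AP] | D=∅]
[2] [S=∅ | E=∅ | C=[6 :: (λw. 1) :: AP :: (λv. ((λu. u) v)) :: AP] | D=∅]
[3] [S=[6] | E=∅ | C=[(λw. 1) :: AP :: (λv. ((λu. u) v)) :: AP] | D=∅]
[4] [S=[clo(λw. 1, ∅) :: 6] | E=∅ | C=[AP :: (λv. ((λu. u) v)) :: AP] | D=∅]
[5] [S=∅ | E={w↦6} | C=[1] | D=[(∅, ∅, [(λv. ((λu. u) v)) :: AP])]]
[6] [S=[1] | E={w↦6} | C=∅ | D=[(∅, ∅, [(λv. ((λu. u) v)) :: AP])]]
[7] [S=[1] | E=∅ | C=[(λv. ((λu. u) v)) :: AP] | D=∅]
[8] [S=[clo(λv. ((λu. u) v), ∅) :: 1] | E=∅ | C=[AP] | D=∅]
[9] [S=∅ | E={v↦1} | C=[((λu. u) v)] | D=[(∅, ∅, ∅)]]
[10] [S=∅ | E={v↦1} | C=[v :: (λu. u) :: AP] | D=[(∅, ∅, ∅)]]
[11] [S=[1] | E={v↦1} | C=[(λu. u) :: AP] | D=[(∅, ∅, ∅)]]
[12] [S=[clo(λu. u, {v↦1}) :: 1] | E={v↦1} | C=[AP] | D=[(∅, ∅, ∅)]]
[13] [S=∅ | E={u↦1, v↦1} | C=[u] | D=[(∅, {v↦1}, ∅) :: (∅, ∅, ∅)]]
[14] [S=[1] | E={u↦1, v↦1} | C=∅ | D=[(∅, {v↦1}, ∅) :: (∅, ∅, ∅)]]
[15] [S=[1] | E={v↦1} | C=∅ | D=[(∅, ∅, ∅)]]
[16] [S=[1] | E=∅ | C=∅ | D=∅]
→ final value 1

Answer: 1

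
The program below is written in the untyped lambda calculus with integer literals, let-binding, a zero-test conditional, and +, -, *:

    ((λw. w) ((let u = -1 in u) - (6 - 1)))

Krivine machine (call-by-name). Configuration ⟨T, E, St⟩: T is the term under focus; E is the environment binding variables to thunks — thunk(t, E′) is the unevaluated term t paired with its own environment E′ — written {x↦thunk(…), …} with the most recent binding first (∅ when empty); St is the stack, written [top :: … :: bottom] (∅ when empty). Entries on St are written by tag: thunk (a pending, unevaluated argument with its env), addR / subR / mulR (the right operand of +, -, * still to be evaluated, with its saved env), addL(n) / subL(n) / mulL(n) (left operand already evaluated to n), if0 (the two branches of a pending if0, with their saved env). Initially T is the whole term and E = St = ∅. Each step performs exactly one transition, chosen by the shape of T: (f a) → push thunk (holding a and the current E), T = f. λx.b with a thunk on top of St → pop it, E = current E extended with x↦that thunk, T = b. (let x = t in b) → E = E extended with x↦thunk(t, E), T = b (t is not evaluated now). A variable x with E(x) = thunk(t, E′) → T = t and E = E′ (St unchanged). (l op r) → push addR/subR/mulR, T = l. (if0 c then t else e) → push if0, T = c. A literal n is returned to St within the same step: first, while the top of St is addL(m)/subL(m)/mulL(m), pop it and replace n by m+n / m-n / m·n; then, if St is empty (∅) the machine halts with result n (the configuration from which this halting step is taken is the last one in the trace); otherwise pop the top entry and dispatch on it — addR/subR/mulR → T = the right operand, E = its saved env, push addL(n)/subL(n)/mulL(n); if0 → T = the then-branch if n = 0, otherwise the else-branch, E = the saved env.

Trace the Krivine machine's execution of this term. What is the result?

Answer: -6

Execution trace:
[0] <T=((λw. w) ((let u = -1 in u) - (6 - 1))), E=∅, St=∅>
[1] <T=(λw. w), E=∅, St=[thunk]>
[2] <T=w, E={w↦thunk(((let u = -1 in u) - (6 - 1)), ∅)}, St=∅>
[3] <T=((let u = -1 in u) - (6 - 1)), E=∅, St=∅>
[4] <T=(let u = -1 in u), E=∅, St=[subR]>
[5] <T=u, E={u↦thunk(-1, ∅)}, St=[subR]>
[6] <T=-1, E=∅, St=[subR]>
[7] <T=(6 - 1), E=∅, St=[subL(-1)]>
[8] <T=6, E=∅, St=[subR :: subL(-1)]>
[9] <T=1, E=∅, St=[subL(6) :: subL(-1)]>
→ final value -6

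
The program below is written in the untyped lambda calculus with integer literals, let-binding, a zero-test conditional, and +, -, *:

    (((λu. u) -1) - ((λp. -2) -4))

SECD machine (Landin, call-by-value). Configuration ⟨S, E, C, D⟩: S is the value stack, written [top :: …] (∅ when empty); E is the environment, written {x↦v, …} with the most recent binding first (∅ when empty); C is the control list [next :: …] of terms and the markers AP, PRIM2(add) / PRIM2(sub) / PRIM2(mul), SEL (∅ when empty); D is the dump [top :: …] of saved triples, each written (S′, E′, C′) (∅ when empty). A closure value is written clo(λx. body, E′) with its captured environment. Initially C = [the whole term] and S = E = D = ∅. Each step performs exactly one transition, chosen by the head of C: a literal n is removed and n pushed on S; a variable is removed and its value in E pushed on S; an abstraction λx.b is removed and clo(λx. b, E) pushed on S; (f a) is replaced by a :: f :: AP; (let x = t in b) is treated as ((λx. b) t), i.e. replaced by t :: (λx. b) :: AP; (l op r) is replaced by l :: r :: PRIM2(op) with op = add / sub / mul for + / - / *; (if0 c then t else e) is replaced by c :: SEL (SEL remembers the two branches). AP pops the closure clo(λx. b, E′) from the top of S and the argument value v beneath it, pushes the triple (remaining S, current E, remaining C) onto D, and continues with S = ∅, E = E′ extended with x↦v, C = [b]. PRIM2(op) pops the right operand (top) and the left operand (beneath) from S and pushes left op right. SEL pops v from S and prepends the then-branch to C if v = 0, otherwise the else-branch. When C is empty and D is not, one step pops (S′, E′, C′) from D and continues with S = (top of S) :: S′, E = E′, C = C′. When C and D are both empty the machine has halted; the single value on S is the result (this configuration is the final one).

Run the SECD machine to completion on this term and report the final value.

Answer: 1

Derivation:
[0] ⟨S=∅; E=∅; C=[(((λu. u) -1) - ((λp. -2) -4))]; D=∅⟩
[1] ⟨S=∅; E=∅; C=[((λu. u) -1) :: ((λp. -2) -4) :: PRIM2(sub)]; D=∅⟩
[2] ⟨S=∅; E=∅; C=[-1 :: (λu. u) :: AP :: ((λp. -2) -4) :: PRIM2(sub)]; D=∅⟩
[3] ⟨S=[-1]; E=∅; C=[(λu. u) :: AP :: ((λp. -2) -4) :: PRIM2(sub)]; D=∅⟩
[4] ⟨S=[clo(λu. u, ∅) :: -1]; E=∅; C=[AP :: ((λp. -2) -4) :: PRIM2(sub)]; D=∅⟩
[5] ⟨S=∅; E={u↦-1}; C=[u]; D=[(∅, ∅, [((λp. -2) -4) :: PRIM2(sub)])]⟩
[6] ⟨S=[-1]; E={u↦-1}; C=∅; D=[(∅, ∅, [((λp. -2) -4) :: PRIM2(sub)])]⟩
[7] ⟨S=[-1]; E=∅; C=[((λp. -2) -4) :: PRIM2(sub)]; D=∅⟩
[8] ⟨S=[-1]; E=∅; C=[-4 :: (λp. -2) :: AP :: PRIM2(sub)]; D=∅⟩
[9] ⟨S=[-4 :: -1]; E=∅; C=[(λp. -2) :: AP :: PRIM2(sub)]; D=∅⟩
[10] ⟨S=[clo(λp. -2, ∅) :: -4 :: -1]; E=∅; C=[AP :: PRIM2(sub)]; D=∅⟩
[11] ⟨S=∅; E={p↦-4}; C=[-2]; D=[([-1], ∅, [PRIM2(sub)])]⟩
[12] ⟨S=[-2]; E={p↦-4}; C=∅; D=[([-1], ∅, [PRIM2(sub)])]⟩
[13] ⟨S=[-2 :: -1]; E=∅; C=[PRIM2(sub)]; D=∅⟩
[14] ⟨S=[1]; E=∅; C=∅; D=∅⟩
→ final value 1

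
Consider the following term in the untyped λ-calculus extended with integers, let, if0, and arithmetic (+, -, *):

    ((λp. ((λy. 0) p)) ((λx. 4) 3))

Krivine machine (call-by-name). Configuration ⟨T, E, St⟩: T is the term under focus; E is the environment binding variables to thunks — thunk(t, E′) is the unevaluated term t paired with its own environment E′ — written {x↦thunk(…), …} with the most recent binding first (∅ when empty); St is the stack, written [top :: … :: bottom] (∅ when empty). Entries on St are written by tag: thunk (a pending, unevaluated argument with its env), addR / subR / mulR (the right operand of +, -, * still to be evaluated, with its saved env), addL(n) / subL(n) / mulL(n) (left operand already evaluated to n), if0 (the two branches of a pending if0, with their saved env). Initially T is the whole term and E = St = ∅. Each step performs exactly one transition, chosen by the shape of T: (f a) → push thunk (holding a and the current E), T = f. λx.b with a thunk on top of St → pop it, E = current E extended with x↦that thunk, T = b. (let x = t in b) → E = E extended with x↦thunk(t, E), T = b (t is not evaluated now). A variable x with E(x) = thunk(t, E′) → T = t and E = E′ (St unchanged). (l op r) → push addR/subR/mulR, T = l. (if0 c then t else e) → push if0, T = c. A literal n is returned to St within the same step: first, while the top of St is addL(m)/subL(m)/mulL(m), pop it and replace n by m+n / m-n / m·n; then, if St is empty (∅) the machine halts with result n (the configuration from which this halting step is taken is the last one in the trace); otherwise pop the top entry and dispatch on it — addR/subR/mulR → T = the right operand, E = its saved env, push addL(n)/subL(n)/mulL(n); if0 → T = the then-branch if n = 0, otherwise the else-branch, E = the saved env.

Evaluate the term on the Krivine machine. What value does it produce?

Answer: 0

Machine steps:
0. ⟨T=((λp. ((λy. 0) p)) ((λx. 4) 3)); E=∅; St=∅⟩
1. ⟨T=(λp. ((λy. 0) p)); E=∅; St=[thunk]⟩
2. ⟨T=((λy. 0) p); E={p↦thunk(((λx. 4) 3), ∅)}; St=∅⟩
3. ⟨T=(λy. 0); E={p↦thunk(((λx. 4) 3), ∅)}; St=[thunk]⟩
4. ⟨T=0; E={y↦thunk(p, {p↦thunk(((λx. 4) 3), ∅)}), p↦thunk(((λx. 4) 3), ∅)}; St=∅⟩
→ final value 0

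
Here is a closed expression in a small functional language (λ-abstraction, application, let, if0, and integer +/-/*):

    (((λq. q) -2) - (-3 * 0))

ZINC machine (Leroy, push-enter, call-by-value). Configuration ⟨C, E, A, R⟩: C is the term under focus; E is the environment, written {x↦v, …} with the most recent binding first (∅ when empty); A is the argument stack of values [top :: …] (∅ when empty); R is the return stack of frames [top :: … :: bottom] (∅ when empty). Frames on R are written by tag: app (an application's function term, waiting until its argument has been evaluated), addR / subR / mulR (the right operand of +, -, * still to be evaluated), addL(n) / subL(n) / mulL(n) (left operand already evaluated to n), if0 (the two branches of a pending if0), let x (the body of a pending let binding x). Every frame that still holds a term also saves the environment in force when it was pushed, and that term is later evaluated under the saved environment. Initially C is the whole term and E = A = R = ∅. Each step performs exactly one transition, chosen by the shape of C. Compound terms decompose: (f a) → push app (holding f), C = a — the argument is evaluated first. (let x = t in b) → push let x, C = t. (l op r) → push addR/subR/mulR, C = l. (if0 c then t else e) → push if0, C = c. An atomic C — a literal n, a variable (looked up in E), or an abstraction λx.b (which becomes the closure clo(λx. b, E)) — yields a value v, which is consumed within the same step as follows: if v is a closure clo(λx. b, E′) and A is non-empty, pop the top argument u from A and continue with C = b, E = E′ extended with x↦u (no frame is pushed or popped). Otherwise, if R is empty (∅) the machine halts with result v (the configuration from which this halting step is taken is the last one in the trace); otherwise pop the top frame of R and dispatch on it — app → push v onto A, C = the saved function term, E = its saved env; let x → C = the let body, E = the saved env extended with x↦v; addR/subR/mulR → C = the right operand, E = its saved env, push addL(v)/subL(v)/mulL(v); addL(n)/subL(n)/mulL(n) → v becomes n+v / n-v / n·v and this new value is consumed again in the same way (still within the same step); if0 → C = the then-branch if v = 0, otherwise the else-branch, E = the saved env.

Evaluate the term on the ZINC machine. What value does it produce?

step 0: ⟨C=(((λq. q) -2) - (-3 * 0)); E=∅; A=∅; R=∅⟩
step 1: ⟨C=((λq. q) -2); E=∅; A=∅; R=[subR]⟩
step 2: ⟨C=-2; E=∅; A=∅; R=[app :: subR]⟩
step 3: ⟨C=(λq. q); E=∅; A=[-2]; R=[subR]⟩
step 4: ⟨C=q; E={q↦-2}; A=∅; R=[subR]⟩
step 5: ⟨C=(-3 * 0); E=∅; A=∅; R=[subL(-2)]⟩
step 6: ⟨C=-3; E=∅; A=∅; R=[mulR :: subL(-2)]⟩
step 7: ⟨C=0; E=∅; A=∅; R=[mulL(-3) :: subL(-2)]⟩
→ final value -2

Answer: -2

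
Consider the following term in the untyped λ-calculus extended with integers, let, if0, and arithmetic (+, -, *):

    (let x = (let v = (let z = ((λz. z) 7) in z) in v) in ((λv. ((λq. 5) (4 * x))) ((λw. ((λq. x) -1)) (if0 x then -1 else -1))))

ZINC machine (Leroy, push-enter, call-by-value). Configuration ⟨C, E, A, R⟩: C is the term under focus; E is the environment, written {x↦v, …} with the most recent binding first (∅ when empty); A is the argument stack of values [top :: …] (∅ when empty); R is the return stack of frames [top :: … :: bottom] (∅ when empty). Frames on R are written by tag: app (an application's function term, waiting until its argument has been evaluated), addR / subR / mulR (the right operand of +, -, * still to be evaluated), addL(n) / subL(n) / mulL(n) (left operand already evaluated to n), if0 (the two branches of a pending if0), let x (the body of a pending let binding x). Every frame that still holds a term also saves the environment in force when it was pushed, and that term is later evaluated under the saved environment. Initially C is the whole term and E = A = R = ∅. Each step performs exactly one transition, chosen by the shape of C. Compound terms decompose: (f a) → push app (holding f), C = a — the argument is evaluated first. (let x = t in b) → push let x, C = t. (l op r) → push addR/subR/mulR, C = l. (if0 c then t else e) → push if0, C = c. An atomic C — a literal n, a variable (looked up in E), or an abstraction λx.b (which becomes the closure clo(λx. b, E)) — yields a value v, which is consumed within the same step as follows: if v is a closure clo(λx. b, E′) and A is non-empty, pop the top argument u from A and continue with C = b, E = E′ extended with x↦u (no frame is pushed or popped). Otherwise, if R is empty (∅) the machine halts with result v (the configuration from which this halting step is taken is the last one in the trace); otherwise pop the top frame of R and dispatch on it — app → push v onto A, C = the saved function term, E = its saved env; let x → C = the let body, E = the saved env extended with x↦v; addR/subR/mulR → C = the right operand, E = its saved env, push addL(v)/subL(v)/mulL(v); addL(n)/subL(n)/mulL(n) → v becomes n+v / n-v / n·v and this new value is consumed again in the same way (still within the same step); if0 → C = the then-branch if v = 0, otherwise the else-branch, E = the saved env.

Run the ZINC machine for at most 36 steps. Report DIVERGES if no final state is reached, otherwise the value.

t=0: [C=(let x = (let v = (let z = ((λz. z) 7) in z) in v) in ((λv. ((λq. 5) (4 * x))) ((λw. ((λq. x) -1)) (if0 x then -1 else -1)))) | E=∅ | A=∅ | R=∅]
t=1: [C=(let v = (let z = ((λz. z) 7) in z) in v) | E=∅ | A=∅ | R=[let x]]
t=2: [C=(let z = ((λz. z) 7) in z) | E=∅ | A=∅ | R=[let v :: let x]]
t=3: [C=((λz. z) 7) | E=∅ | A=∅ | R=[let z :: let v :: let x]]
t=4: [C=7 | E=∅ | A=∅ | R=[app :: let z :: let v :: let x]]
t=5: [C=(λz. z) | E=∅ | A=[7] | R=[let z :: let v :: let x]]
t=6: [C=z | E={z↦7} | A=∅ | R=[let z :: let v :: let x]]
t=7: [C=z | E={z↦7} | A=∅ | R=[let v :: let x]]
t=8: [C=v | E={v↦7} | A=∅ | R=[let x]]
t=9: [C=((λv. ((λq. 5) (4 * x))) ((λw. ((λq. x) -1)) (if0 x then -1 else -1))) | E={x↦7} | A=∅ | R=∅]
t=10: [C=((λw. ((λq. x) -1)) (if0 x then -1 else -1)) | E={x↦7} | A=∅ | R=[app]]
t=11: [C=(if0 x then -1 else -1) | E={x↦7} | A=∅ | R=[app :: app]]
t=12: [C=x | E={x↦7} | A=∅ | R=[if0 :: app :: app]]
t=13: [C=-1 | E={x↦7} | A=∅ | R=[app :: app]]
t=14: [C=(λw. ((λq. x) -1)) | E={x↦7} | A=[-1] | R=[app]]
t=15: [C=((λq. x) -1) | E={w↦-1, x↦7} | A=∅ | R=[app]]
t=16: [C=-1 | E={w↦-1, x↦7} | A=∅ | R=[app :: app]]
t=17: [C=(λq. x) | E={w↦-1, x↦7} | A=[-1] | R=[app]]
t=18: [C=x | E={q↦-1, w↦-1, x↦7} | A=∅ | R=[app]]
t=19: [C=(λv. ((λq. 5) (4 * x))) | E={x↦7} | A=[7] | R=∅]
t=20: [C=((λq. 5) (4 * x)) | E={v↦7, x↦7} | A=∅ | R=∅]
t=21: [C=(4 * x) | E={v↦7, x↦7} | A=∅ | R=[app]]
t=22: [C=4 | E={v↦7, x↦7} | A=∅ | R=[mulR :: app]]
t=23: [C=x | E={v↦7, x↦7} | A=∅ | R=[mulL(4) :: app]]
t=24: [C=(λq. 5) | E={v↦7, x↦7} | A=[28] | R=∅]
t=25: [C=5 | E={q↦28, v↦7, x↦7} | A=∅ | R=∅]
→ final value 5

Answer: 5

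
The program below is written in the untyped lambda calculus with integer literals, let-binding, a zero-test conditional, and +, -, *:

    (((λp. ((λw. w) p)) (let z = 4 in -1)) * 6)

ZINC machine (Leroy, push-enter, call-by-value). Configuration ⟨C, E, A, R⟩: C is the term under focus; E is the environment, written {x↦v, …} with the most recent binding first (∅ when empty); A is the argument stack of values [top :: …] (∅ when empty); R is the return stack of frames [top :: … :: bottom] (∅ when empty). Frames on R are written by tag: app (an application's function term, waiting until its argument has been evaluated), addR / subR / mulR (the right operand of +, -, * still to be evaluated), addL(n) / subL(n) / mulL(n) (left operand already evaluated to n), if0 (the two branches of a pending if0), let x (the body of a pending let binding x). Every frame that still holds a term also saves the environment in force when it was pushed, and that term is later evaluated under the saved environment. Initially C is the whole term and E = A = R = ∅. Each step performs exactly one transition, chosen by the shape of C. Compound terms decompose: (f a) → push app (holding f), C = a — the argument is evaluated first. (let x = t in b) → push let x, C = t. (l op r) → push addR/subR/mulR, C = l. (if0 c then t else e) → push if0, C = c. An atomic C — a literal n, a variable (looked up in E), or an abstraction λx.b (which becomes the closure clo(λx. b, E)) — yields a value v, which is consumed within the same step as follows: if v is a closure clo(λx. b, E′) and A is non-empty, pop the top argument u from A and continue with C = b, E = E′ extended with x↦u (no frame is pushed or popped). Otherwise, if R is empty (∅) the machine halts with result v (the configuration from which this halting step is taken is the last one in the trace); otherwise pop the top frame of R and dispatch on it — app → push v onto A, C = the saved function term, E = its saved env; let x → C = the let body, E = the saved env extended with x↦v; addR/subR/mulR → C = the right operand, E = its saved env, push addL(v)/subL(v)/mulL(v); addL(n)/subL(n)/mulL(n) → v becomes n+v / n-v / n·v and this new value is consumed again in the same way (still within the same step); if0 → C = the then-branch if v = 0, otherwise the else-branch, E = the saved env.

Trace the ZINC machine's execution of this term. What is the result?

Answer: -6

Execution trace:
step 0: ⟨C=(((λp. ((λw. w) p)) (let z = 4 in -1)) * 6); E=∅; A=∅; R=∅⟩
step 1: ⟨C=((λp. ((λw. w) p)) (let z = 4 in -1)); E=∅; A=∅; R=[mulR]⟩
step 2: ⟨C=(let z = 4 in -1); E=∅; A=∅; R=[app :: mulR]⟩
step 3: ⟨C=4; E=∅; A=∅; R=[let z :: app :: mulR]⟩
step 4: ⟨C=-1; E={z↦4}; A=∅; R=[app :: mulR]⟩
step 5: ⟨C=(λp. ((λw. w) p)); E=∅; A=[-1]; R=[mulR]⟩
step 6: ⟨C=((λw. w) p); E={p↦-1}; A=∅; R=[mulR]⟩
step 7: ⟨C=p; E={p↦-1}; A=∅; R=[app :: mulR]⟩
step 8: ⟨C=(λw. w); E={p↦-1}; A=[-1]; R=[mulR]⟩
step 9: ⟨C=w; E={w↦-1, p↦-1}; A=∅; R=[mulR]⟩
step 10: ⟨C=6; E=∅; A=∅; R=[mulL(-1)]⟩
→ final value -6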